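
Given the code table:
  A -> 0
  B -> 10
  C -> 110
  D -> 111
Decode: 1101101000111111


Decoding:
110 -> C
110 -> C
10 -> B
0 -> A
0 -> A
111 -> D
111 -> D


Result: CCBAADD


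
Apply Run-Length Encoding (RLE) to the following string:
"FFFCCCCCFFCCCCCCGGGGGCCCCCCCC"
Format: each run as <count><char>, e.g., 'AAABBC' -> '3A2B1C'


Scanning runs left to right:
  i=0: run of 'F' x 3 -> '3F'
  i=3: run of 'C' x 5 -> '5C'
  i=8: run of 'F' x 2 -> '2F'
  i=10: run of 'C' x 6 -> '6C'
  i=16: run of 'G' x 5 -> '5G'
  i=21: run of 'C' x 8 -> '8C'

RLE = 3F5C2F6C5G8C


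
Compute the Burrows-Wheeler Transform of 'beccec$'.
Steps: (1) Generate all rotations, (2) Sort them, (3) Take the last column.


Rotations (sorted):
  0: $beccec -> last char: c
  1: beccec$ -> last char: $
  2: c$becce -> last char: e
  3: ccec$be -> last char: e
  4: cec$bec -> last char: c
  5: ec$becc -> last char: c
  6: eccec$b -> last char: b


BWT = c$eeccb


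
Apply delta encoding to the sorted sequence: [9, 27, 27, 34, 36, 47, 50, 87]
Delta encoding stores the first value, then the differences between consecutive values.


First value: 9
Deltas:
  27 - 9 = 18
  27 - 27 = 0
  34 - 27 = 7
  36 - 34 = 2
  47 - 36 = 11
  50 - 47 = 3
  87 - 50 = 37


Delta encoded: [9, 18, 0, 7, 2, 11, 3, 37]


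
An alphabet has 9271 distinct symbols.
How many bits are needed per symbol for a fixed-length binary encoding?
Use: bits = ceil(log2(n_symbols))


log2(9271) = 13.1785
Bracket: 2^13 = 8192 < 9271 <= 2^14 = 16384
So ceil(log2(9271)) = 14

bits = ceil(log2(9271)) = ceil(13.1785) = 14 bits


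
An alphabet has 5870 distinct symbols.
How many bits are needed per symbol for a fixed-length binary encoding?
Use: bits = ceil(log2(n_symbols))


log2(5870) = 12.5191
Bracket: 2^12 = 4096 < 5870 <= 2^13 = 8192
So ceil(log2(5870)) = 13

bits = ceil(log2(5870)) = ceil(12.5191) = 13 bits


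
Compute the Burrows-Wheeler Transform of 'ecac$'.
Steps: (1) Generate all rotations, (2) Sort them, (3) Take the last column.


Rotations (sorted):
  0: $ecac -> last char: c
  1: ac$ec -> last char: c
  2: c$eca -> last char: a
  3: cac$e -> last char: e
  4: ecac$ -> last char: $


BWT = ccae$


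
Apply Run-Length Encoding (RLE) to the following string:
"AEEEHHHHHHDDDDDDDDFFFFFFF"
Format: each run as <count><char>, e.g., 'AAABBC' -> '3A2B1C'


Scanning runs left to right:
  i=0: run of 'A' x 1 -> '1A'
  i=1: run of 'E' x 3 -> '3E'
  i=4: run of 'H' x 6 -> '6H'
  i=10: run of 'D' x 8 -> '8D'
  i=18: run of 'F' x 7 -> '7F'

RLE = 1A3E6H8D7F


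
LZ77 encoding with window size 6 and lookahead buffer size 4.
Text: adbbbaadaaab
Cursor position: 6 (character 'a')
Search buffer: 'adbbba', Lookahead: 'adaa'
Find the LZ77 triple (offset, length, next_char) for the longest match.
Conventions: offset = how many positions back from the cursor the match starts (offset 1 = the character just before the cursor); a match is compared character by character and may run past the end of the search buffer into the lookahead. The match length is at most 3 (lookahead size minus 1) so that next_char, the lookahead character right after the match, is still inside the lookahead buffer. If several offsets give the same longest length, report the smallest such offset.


Try each offset into the search buffer:
  offset=1 (pos 5, char 'a'): match length 1
  offset=2 (pos 4, char 'b'): match length 0
  offset=3 (pos 3, char 'b'): match length 0
  offset=4 (pos 2, char 'b'): match length 0
  offset=5 (pos 1, char 'd'): match length 0
  offset=6 (pos 0, char 'a'): match length 2
Longest match has length 2 at offset 6.
next_char = character at position 6 + 2 = 8 -> 'a'

Best match: offset=6, length=2 (matching 'ad' starting at position 0)
LZ77 triple: (6, 2, 'a')


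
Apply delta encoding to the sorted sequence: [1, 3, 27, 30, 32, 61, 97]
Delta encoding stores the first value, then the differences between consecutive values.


First value: 1
Deltas:
  3 - 1 = 2
  27 - 3 = 24
  30 - 27 = 3
  32 - 30 = 2
  61 - 32 = 29
  97 - 61 = 36


Delta encoded: [1, 2, 24, 3, 2, 29, 36]


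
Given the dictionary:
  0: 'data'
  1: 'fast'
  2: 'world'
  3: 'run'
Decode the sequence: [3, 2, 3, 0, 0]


Look up each index in the dictionary:
  3 -> 'run'
  2 -> 'world'
  3 -> 'run'
  0 -> 'data'
  0 -> 'data'

Decoded: "run world run data data"


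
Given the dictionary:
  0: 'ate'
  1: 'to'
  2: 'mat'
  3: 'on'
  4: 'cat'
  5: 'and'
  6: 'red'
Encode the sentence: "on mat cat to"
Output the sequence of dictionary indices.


Look up each word in the dictionary:
  'on' -> 3
  'mat' -> 2
  'cat' -> 4
  'to' -> 1

Encoded: [3, 2, 4, 1]


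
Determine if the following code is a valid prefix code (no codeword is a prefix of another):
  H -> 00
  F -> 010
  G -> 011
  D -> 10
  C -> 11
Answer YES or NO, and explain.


Checking each pair (does one codeword prefix another?):
  H='00' vs F='010': no prefix
  H='00' vs G='011': no prefix
  H='00' vs D='10': no prefix
  H='00' vs C='11': no prefix
  F='010' vs H='00': no prefix
  F='010' vs G='011': no prefix
  F='010' vs D='10': no prefix
  F='010' vs C='11': no prefix
  G='011' vs H='00': no prefix
  G='011' vs F='010': no prefix
  G='011' vs D='10': no prefix
  G='011' vs C='11': no prefix
  D='10' vs H='00': no prefix
  D='10' vs F='010': no prefix
  D='10' vs G='011': no prefix
  D='10' vs C='11': no prefix
  C='11' vs H='00': no prefix
  C='11' vs F='010': no prefix
  C='11' vs G='011': no prefix
  C='11' vs D='10': no prefix
No violation found over all pairs.

YES -- this is a valid prefix code. No codeword is a prefix of any other codeword.


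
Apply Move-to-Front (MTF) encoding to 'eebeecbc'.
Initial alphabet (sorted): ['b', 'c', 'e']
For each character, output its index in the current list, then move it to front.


MTF encoding:
'e': index 2 in ['b', 'c', 'e'] -> ['e', 'b', 'c']
'e': index 0 in ['e', 'b', 'c'] -> ['e', 'b', 'c']
'b': index 1 in ['e', 'b', 'c'] -> ['b', 'e', 'c']
'e': index 1 in ['b', 'e', 'c'] -> ['e', 'b', 'c']
'e': index 0 in ['e', 'b', 'c'] -> ['e', 'b', 'c']
'c': index 2 in ['e', 'b', 'c'] -> ['c', 'e', 'b']
'b': index 2 in ['c', 'e', 'b'] -> ['b', 'c', 'e']
'c': index 1 in ['b', 'c', 'e'] -> ['c', 'b', 'e']


Output: [2, 0, 1, 1, 0, 2, 2, 1]


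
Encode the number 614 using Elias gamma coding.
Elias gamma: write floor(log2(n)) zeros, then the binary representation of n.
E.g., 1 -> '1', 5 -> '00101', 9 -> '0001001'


num_bits = floor(log2(614)) + 1 = 10
leading_zeros = num_bits - 1 = 9
binary(614) = 1001100110

Elias gamma(614) = '000000000' + '1001100110' = 0000000001001100110 (19 bits)


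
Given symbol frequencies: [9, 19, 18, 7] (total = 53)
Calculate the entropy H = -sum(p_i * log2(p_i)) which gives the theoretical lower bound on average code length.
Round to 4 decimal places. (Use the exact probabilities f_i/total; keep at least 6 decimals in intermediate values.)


Per-symbol terms -p_i * log2(p_i) with p_i = f_i/53:
  p = 9/53 = 0.169811: log2(p) = -2.557995, -p*log2(p) = 0.434377
  p = 19/53 = 0.358491: log2(p) = -1.479993, -p*log2(p) = 0.530564
  p = 18/53 = 0.339623: log2(p) = -1.557995, -p*log2(p) = 0.529131
  p = 7/53 = 0.132075: log2(p) = -2.920566, -p*log2(p) = 0.385735
H = 0.434377 + 0.530564 + 0.529131 + 0.385735 = 1.879807

H = 1.8798 bits/symbol


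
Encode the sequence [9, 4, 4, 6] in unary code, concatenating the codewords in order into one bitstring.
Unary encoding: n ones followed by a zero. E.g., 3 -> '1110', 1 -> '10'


Encode each number as n ones followed by a terminating 0:
  9 -> 1111111110 (10 bits)
  4 -> 11110 (5 bits)
  4 -> 11110 (5 bits)
  6 -> 1111110 (7 bits)
Total length = 10 + 5 + 5 + 7 = 27 bits.

Unary([9, 4, 4, 6]) = 111111111011110111101111110 (27 bits)


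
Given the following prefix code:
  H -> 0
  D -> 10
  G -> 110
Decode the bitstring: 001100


Decoding step by step:
Bits 0 -> H
Bits 0 -> H
Bits 110 -> G
Bits 0 -> H


Decoded message: HHGH


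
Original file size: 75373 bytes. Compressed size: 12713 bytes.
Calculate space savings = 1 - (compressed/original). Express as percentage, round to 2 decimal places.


ratio = compressed/original = 12713/75373 = 0.168668
savings = 1 - ratio = 1 - 0.168668 = 0.831332
as a percentage: 0.831332 * 100 = 83.13%

Space savings = 1 - 12713/75373 = 83.13%


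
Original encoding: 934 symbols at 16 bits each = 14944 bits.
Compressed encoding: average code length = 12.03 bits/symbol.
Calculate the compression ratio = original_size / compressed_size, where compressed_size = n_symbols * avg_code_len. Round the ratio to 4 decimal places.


original_size = n_symbols * orig_bits = 934 * 16 = 14944 bits
compressed_size = n_symbols * avg_code_len = 934 * 12.03 = 11236.02 bits
ratio = original_size / compressed_size = 14944 / 11236.02 = 1.33

Compression ratio = 1.33


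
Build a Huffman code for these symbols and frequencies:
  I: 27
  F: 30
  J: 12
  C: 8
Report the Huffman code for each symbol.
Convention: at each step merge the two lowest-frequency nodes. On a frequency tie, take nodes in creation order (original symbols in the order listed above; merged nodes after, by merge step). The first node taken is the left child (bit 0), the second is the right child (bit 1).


Huffman tree construction:
Step 1: Merge C(8) + J(12) = 20
Step 2: Merge (C+J)(20) + I(27) = 47
Step 3: Merge F(30) + ((C+J)+I)(47) = 77
Read each symbol's code off the tree from the root (left child = 0, right child = 1).

Codes:
  I: 11 (length 2)
  F: 0 (length 1)
  J: 101 (length 3)
  C: 100 (length 3)
Average code length: 144/77 = 1.8701 bits/symbol


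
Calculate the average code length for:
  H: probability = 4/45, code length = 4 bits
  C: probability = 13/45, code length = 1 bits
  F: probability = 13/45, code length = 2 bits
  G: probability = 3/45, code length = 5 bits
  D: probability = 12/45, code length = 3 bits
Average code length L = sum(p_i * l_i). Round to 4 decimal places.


Weighted contributions p_i * l_i:
  H: (4/45) * 4 = 16/45
  C: (13/45) * 1 = 13/45
  F: (13/45) * 2 = 26/45
  G: (3/45) * 5 = 15/45
  D: (12/45) * 3 = 36/45
Sum = (16 + 13 + 26 + 15 + 36)/45 = 106/45

L = 106/45 = 2.3556 bits/symbol


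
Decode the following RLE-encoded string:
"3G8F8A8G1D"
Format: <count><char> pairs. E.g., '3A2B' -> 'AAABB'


Expanding each <count><char> pair:
  3G -> 'GGG'
  8F -> 'FFFFFFFF'
  8A -> 'AAAAAAAA'
  8G -> 'GGGGGGGG'
  1D -> 'D'

Decoded = GGGFFFFFFFFAAAAAAAAGGGGGGGGD


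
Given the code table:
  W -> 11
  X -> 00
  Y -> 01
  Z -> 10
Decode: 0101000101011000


Decoding:
01 -> Y
01 -> Y
00 -> X
01 -> Y
01 -> Y
01 -> Y
10 -> Z
00 -> X


Result: YYXYYYZX


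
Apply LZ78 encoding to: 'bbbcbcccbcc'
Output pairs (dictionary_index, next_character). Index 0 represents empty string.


LZ78 encoding steps:
Dictionary: {0: ''}
Step 1: w='' (idx 0), next='b' -> output (0, 'b'), add 'b' as idx 1
Step 2: w='b' (idx 1), next='b' -> output (1, 'b'), add 'bb' as idx 2
Step 3: w='' (idx 0), next='c' -> output (0, 'c'), add 'c' as idx 3
Step 4: w='b' (idx 1), next='c' -> output (1, 'c'), add 'bc' as idx 4
Step 5: w='c' (idx 3), next='c' -> output (3, 'c'), add 'cc' as idx 5
Step 6: w='bc' (idx 4), next='c' -> output (4, 'c'), add 'bcc' as idx 6


Encoded: [(0, 'b'), (1, 'b'), (0, 'c'), (1, 'c'), (3, 'c'), (4, 'c')]


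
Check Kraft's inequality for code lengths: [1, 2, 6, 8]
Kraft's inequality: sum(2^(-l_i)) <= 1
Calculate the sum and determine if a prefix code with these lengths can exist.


Sum = 2^(-1) + 2^(-2) + 2^(-6) + 2^(-8)
    = 0.5 + 0.25 + 0.015625 + 0.00390625
    = 197/256 = 0.76953125
Since 0.76953125 <= 1, Kraft's inequality IS satisfied.
A prefix code with these lengths CAN exist.

Kraft sum = 0.76953125. Satisfied.


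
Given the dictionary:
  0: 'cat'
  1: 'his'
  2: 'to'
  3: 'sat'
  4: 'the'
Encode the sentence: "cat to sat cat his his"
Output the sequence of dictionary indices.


Look up each word in the dictionary:
  'cat' -> 0
  'to' -> 2
  'sat' -> 3
  'cat' -> 0
  'his' -> 1
  'his' -> 1

Encoded: [0, 2, 3, 0, 1, 1]


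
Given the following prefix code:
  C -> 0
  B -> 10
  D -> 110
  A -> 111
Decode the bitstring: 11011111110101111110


Decoding step by step:
Bits 110 -> D
Bits 111 -> A
Bits 111 -> A
Bits 10 -> B
Bits 10 -> B
Bits 111 -> A
Bits 111 -> A
Bits 0 -> C


Decoded message: DAABBAAC


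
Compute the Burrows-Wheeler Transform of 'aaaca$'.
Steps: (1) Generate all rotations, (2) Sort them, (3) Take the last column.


Rotations (sorted):
  0: $aaaca -> last char: a
  1: a$aaac -> last char: c
  2: aaaca$ -> last char: $
  3: aaca$a -> last char: a
  4: aca$aa -> last char: a
  5: ca$aaa -> last char: a


BWT = ac$aaa


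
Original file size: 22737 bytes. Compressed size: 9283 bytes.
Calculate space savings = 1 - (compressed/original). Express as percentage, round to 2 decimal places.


ratio = compressed/original = 9283/22737 = 0.408277
savings = 1 - ratio = 1 - 0.408277 = 0.591723
as a percentage: 0.591723 * 100 = 59.17%

Space savings = 1 - 9283/22737 = 59.17%


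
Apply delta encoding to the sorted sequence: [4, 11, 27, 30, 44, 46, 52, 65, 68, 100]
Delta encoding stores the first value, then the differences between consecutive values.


First value: 4
Deltas:
  11 - 4 = 7
  27 - 11 = 16
  30 - 27 = 3
  44 - 30 = 14
  46 - 44 = 2
  52 - 46 = 6
  65 - 52 = 13
  68 - 65 = 3
  100 - 68 = 32


Delta encoded: [4, 7, 16, 3, 14, 2, 6, 13, 3, 32]


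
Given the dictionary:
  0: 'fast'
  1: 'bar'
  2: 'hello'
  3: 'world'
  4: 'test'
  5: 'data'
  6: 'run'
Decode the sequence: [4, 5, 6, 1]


Look up each index in the dictionary:
  4 -> 'test'
  5 -> 'data'
  6 -> 'run'
  1 -> 'bar'

Decoded: "test data run bar"


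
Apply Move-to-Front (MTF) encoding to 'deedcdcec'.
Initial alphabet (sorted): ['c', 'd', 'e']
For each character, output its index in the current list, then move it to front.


MTF encoding:
'd': index 1 in ['c', 'd', 'e'] -> ['d', 'c', 'e']
'e': index 2 in ['d', 'c', 'e'] -> ['e', 'd', 'c']
'e': index 0 in ['e', 'd', 'c'] -> ['e', 'd', 'c']
'd': index 1 in ['e', 'd', 'c'] -> ['d', 'e', 'c']
'c': index 2 in ['d', 'e', 'c'] -> ['c', 'd', 'e']
'd': index 1 in ['c', 'd', 'e'] -> ['d', 'c', 'e']
'c': index 1 in ['d', 'c', 'e'] -> ['c', 'd', 'e']
'e': index 2 in ['c', 'd', 'e'] -> ['e', 'c', 'd']
'c': index 1 in ['e', 'c', 'd'] -> ['c', 'e', 'd']


Output: [1, 2, 0, 1, 2, 1, 1, 2, 1]


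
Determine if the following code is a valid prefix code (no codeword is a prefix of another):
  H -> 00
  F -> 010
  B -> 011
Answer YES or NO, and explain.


Checking each pair (does one codeword prefix another?):
  H='00' vs F='010': no prefix
  H='00' vs B='011': no prefix
  F='010' vs H='00': no prefix
  F='010' vs B='011': no prefix
  B='011' vs H='00': no prefix
  B='011' vs F='010': no prefix
No violation found over all pairs.

YES -- this is a valid prefix code. No codeword is a prefix of any other codeword.


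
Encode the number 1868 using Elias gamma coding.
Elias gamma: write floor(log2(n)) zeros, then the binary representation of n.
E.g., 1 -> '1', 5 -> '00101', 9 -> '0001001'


num_bits = floor(log2(1868)) + 1 = 11
leading_zeros = num_bits - 1 = 10
binary(1868) = 11101001100

Elias gamma(1868) = '0000000000' + '11101001100' = 000000000011101001100 (21 bits)


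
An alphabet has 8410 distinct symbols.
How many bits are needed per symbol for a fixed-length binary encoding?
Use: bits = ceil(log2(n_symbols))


log2(8410) = 13.0379
Bracket: 2^13 = 8192 < 8410 <= 2^14 = 16384
So ceil(log2(8410)) = 14

bits = ceil(log2(8410)) = ceil(13.0379) = 14 bits


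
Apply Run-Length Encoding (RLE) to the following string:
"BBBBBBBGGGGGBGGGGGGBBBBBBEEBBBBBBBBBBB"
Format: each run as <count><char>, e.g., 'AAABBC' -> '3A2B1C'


Scanning runs left to right:
  i=0: run of 'B' x 7 -> '7B'
  i=7: run of 'G' x 5 -> '5G'
  i=12: run of 'B' x 1 -> '1B'
  i=13: run of 'G' x 6 -> '6G'
  i=19: run of 'B' x 6 -> '6B'
  i=25: run of 'E' x 2 -> '2E'
  i=27: run of 'B' x 11 -> '11B'

RLE = 7B5G1B6G6B2E11B


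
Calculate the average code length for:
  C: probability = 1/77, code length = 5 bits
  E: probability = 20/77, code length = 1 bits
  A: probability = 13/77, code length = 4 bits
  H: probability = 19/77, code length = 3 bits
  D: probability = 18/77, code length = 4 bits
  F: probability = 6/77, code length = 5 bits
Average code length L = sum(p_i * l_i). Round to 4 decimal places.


Weighted contributions p_i * l_i:
  C: (1/77) * 5 = 5/77
  E: (20/77) * 1 = 20/77
  A: (13/77) * 4 = 52/77
  H: (19/77) * 3 = 57/77
  D: (18/77) * 4 = 72/77
  F: (6/77) * 5 = 30/77
Sum = (5 + 20 + 52 + 57 + 72 + 30)/77 = 236/77

L = 236/77 = 3.0649 bits/symbol


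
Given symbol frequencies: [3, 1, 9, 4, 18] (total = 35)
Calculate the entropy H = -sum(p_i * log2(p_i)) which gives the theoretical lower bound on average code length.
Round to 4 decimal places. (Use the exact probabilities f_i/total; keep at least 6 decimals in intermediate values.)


Per-symbol terms -p_i * log2(p_i) with p_i = f_i/35:
  p = 3/35 = 0.085714: log2(p) = -3.544321, -p*log2(p) = 0.303799
  p = 1/35 = 0.028571: log2(p) = -5.129283, -p*log2(p) = 0.146551
  p = 9/35 = 0.257143: log2(p) = -1.959358, -p*log2(p) = 0.503835
  p = 4/35 = 0.114286: log2(p) = -3.129283, -p*log2(p) = 0.357632
  p = 18/35 = 0.514286: log2(p) = -0.959358, -p*log2(p) = 0.493384
H = 0.303799 + 0.146551 + 0.503835 + 0.357632 + 0.493384 = 1.805201

H = 1.8052 bits/symbol


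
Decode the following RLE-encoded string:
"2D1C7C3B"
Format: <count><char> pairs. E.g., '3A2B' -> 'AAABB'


Expanding each <count><char> pair:
  2D -> 'DD'
  1C -> 'C'
  7C -> 'CCCCCCC'
  3B -> 'BBB'

Decoded = DDCCCCCCCCBBB


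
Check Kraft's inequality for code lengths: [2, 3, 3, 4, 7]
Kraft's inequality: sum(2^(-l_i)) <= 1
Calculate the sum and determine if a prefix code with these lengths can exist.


Sum = 2^(-2) + 2^(-3) + 2^(-3) + 2^(-4) + 2^(-7)
    = 0.25 + 0.125 + 0.125 + 0.0625 + 0.0078125
    = 73/128 = 0.5703125
Since 0.5703125 <= 1, Kraft's inequality IS satisfied.
A prefix code with these lengths CAN exist.

Kraft sum = 0.5703125. Satisfied.


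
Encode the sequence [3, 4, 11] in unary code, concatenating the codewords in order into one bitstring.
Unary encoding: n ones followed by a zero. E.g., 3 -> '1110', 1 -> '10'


Encode each number as n ones followed by a terminating 0:
  3 -> 1110 (4 bits)
  4 -> 11110 (5 bits)
  11 -> 111111111110 (12 bits)
Total length = 4 + 5 + 12 = 21 bits.

Unary([3, 4, 11]) = 111011110111111111110 (21 bits)


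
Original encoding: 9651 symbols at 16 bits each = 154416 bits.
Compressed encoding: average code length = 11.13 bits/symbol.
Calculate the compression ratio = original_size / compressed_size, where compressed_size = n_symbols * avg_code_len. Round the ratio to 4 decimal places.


original_size = n_symbols * orig_bits = 9651 * 16 = 154416 bits
compressed_size = n_symbols * avg_code_len = 9651 * 11.13 = 107415.63 bits
ratio = original_size / compressed_size = 154416 / 107415.63 = 1.4376

Compression ratio = 1.4376


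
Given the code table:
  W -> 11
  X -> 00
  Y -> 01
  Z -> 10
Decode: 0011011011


Decoding:
00 -> X
11 -> W
01 -> Y
10 -> Z
11 -> W


Result: XWYZW


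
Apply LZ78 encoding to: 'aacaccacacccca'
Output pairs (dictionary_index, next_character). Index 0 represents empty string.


LZ78 encoding steps:
Dictionary: {0: ''}
Step 1: w='' (idx 0), next='a' -> output (0, 'a'), add 'a' as idx 1
Step 2: w='a' (idx 1), next='c' -> output (1, 'c'), add 'ac' as idx 2
Step 3: w='ac' (idx 2), next='c' -> output (2, 'c'), add 'acc' as idx 3
Step 4: w='ac' (idx 2), next='a' -> output (2, 'a'), add 'aca' as idx 4
Step 5: w='' (idx 0), next='c' -> output (0, 'c'), add 'c' as idx 5
Step 6: w='c' (idx 5), next='c' -> output (5, 'c'), add 'cc' as idx 6
Step 7: w='c' (idx 5), next='a' -> output (5, 'a'), add 'ca' as idx 7


Encoded: [(0, 'a'), (1, 'c'), (2, 'c'), (2, 'a'), (0, 'c'), (5, 'c'), (5, 'a')]


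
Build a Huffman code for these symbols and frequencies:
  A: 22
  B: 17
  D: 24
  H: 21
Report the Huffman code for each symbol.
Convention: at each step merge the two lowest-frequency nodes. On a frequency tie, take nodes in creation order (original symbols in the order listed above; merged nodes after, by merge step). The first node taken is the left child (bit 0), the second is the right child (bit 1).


Huffman tree construction:
Step 1: Merge B(17) + H(21) = 38
Step 2: Merge A(22) + D(24) = 46
Step 3: Merge (B+H)(38) + (A+D)(46) = 84
Read each symbol's code off the tree from the root (left child = 0, right child = 1).

Codes:
  A: 10 (length 2)
  B: 00 (length 2)
  D: 11 (length 2)
  H: 01 (length 2)
Average code length: 168/84 = 2.0000 bits/symbol


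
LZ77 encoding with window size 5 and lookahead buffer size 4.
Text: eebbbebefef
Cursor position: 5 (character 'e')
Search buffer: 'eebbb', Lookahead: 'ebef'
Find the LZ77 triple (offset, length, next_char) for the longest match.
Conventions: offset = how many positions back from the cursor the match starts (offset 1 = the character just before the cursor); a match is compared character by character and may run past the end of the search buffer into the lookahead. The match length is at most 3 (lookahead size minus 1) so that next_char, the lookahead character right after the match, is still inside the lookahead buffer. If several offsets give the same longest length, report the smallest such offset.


Try each offset into the search buffer:
  offset=1 (pos 4, char 'b'): match length 0
  offset=2 (pos 3, char 'b'): match length 0
  offset=3 (pos 2, char 'b'): match length 0
  offset=4 (pos 1, char 'e'): match length 2
  offset=5 (pos 0, char 'e'): match length 1
Longest match has length 2 at offset 4.
next_char = character at position 5 + 2 = 7 -> 'e'

Best match: offset=4, length=2 (matching 'eb' starting at position 1)
LZ77 triple: (4, 2, 'e')


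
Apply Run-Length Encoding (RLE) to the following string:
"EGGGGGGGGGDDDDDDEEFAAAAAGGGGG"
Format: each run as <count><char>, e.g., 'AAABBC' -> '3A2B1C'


Scanning runs left to right:
  i=0: run of 'E' x 1 -> '1E'
  i=1: run of 'G' x 9 -> '9G'
  i=10: run of 'D' x 6 -> '6D'
  i=16: run of 'E' x 2 -> '2E'
  i=18: run of 'F' x 1 -> '1F'
  i=19: run of 'A' x 5 -> '5A'
  i=24: run of 'G' x 5 -> '5G'

RLE = 1E9G6D2E1F5A5G


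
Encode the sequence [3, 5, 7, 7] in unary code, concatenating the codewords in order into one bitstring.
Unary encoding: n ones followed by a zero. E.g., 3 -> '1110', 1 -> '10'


Encode each number as n ones followed by a terminating 0:
  3 -> 1110 (4 bits)
  5 -> 111110 (6 bits)
  7 -> 11111110 (8 bits)
  7 -> 11111110 (8 bits)
Total length = 4 + 6 + 8 + 8 = 26 bits.

Unary([3, 5, 7, 7]) = 11101111101111111011111110 (26 bits)


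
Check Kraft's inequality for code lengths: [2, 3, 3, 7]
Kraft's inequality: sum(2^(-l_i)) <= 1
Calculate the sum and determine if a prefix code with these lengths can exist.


Sum = 2^(-2) + 2^(-3) + 2^(-3) + 2^(-7)
    = 0.25 + 0.125 + 0.125 + 0.0078125
    = 65/128 = 0.5078125
Since 0.5078125 <= 1, Kraft's inequality IS satisfied.
A prefix code with these lengths CAN exist.

Kraft sum = 0.5078125. Satisfied.


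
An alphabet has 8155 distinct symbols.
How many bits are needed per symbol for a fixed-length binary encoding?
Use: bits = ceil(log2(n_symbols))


log2(8155) = 12.9935
Bracket: 2^12 = 4096 < 8155 <= 2^13 = 8192
So ceil(log2(8155)) = 13

bits = ceil(log2(8155)) = ceil(12.9935) = 13 bits


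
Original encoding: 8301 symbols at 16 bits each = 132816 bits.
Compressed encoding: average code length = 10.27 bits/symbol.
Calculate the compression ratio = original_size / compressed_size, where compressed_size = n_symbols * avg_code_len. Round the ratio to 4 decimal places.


original_size = n_symbols * orig_bits = 8301 * 16 = 132816 bits
compressed_size = n_symbols * avg_code_len = 8301 * 10.27 = 85251.27 bits
ratio = original_size / compressed_size = 132816 / 85251.27 = 1.5579

Compression ratio = 1.5579


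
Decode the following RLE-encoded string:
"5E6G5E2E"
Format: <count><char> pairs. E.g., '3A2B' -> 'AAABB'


Expanding each <count><char> pair:
  5E -> 'EEEEE'
  6G -> 'GGGGGG'
  5E -> 'EEEEE'
  2E -> 'EE'

Decoded = EEEEEGGGGGGEEEEEEE


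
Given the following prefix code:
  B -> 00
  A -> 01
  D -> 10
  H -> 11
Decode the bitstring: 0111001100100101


Decoding step by step:
Bits 01 -> A
Bits 11 -> H
Bits 00 -> B
Bits 11 -> H
Bits 00 -> B
Bits 10 -> D
Bits 01 -> A
Bits 01 -> A


Decoded message: AHBHBDAA


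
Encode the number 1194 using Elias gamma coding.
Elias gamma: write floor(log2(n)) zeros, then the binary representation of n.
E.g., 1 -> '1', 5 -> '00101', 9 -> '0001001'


num_bits = floor(log2(1194)) + 1 = 11
leading_zeros = num_bits - 1 = 10
binary(1194) = 10010101010

Elias gamma(1194) = '0000000000' + '10010101010' = 000000000010010101010 (21 bits)


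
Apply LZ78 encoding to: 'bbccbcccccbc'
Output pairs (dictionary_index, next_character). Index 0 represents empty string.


LZ78 encoding steps:
Dictionary: {0: ''}
Step 1: w='' (idx 0), next='b' -> output (0, 'b'), add 'b' as idx 1
Step 2: w='b' (idx 1), next='c' -> output (1, 'c'), add 'bc' as idx 2
Step 3: w='' (idx 0), next='c' -> output (0, 'c'), add 'c' as idx 3
Step 4: w='bc' (idx 2), next='c' -> output (2, 'c'), add 'bcc' as idx 4
Step 5: w='c' (idx 3), next='c' -> output (3, 'c'), add 'cc' as idx 5
Step 6: w='c' (idx 3), next='b' -> output (3, 'b'), add 'cb' as idx 6
Step 7: w='c' (idx 3), end of input -> output (3, '')


Encoded: [(0, 'b'), (1, 'c'), (0, 'c'), (2, 'c'), (3, 'c'), (3, 'b'), (3, '')]


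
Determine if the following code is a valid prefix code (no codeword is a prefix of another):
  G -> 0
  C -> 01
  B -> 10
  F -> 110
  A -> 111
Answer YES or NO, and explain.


Checking each pair (does one codeword prefix another?):
  G='0' vs C='01': prefix -- VIOLATION

NO -- this is NOT a valid prefix code. G (0) is a prefix of C (01).


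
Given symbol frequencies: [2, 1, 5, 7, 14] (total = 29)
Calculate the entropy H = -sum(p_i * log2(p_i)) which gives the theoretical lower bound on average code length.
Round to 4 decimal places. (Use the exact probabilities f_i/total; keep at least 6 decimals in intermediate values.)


Per-symbol terms -p_i * log2(p_i) with p_i = f_i/29:
  p = 2/29 = 0.068966: log2(p) = -3.857981, -p*log2(p) = 0.266068
  p = 1/29 = 0.034483: log2(p) = -4.857981, -p*log2(p) = 0.167517
  p = 5/29 = 0.172414: log2(p) = -2.536053, -p*log2(p) = 0.437251
  p = 7/29 = 0.241379: log2(p) = -2.050626, -p*log2(p) = 0.494979
  p = 14/29 = 0.482759: log2(p) = -1.050626, -p*log2(p) = 0.507199
H = 0.266068 + 0.167517 + 0.437251 + 0.494979 + 0.507199 = 1.873014

H = 1.873 bits/symbol


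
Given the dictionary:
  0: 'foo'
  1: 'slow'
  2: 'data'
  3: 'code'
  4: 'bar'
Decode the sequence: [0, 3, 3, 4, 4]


Look up each index in the dictionary:
  0 -> 'foo'
  3 -> 'code'
  3 -> 'code'
  4 -> 'bar'
  4 -> 'bar'

Decoded: "foo code code bar bar"


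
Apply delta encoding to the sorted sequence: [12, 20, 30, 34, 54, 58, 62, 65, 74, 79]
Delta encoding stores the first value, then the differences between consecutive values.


First value: 12
Deltas:
  20 - 12 = 8
  30 - 20 = 10
  34 - 30 = 4
  54 - 34 = 20
  58 - 54 = 4
  62 - 58 = 4
  65 - 62 = 3
  74 - 65 = 9
  79 - 74 = 5


Delta encoded: [12, 8, 10, 4, 20, 4, 4, 3, 9, 5]


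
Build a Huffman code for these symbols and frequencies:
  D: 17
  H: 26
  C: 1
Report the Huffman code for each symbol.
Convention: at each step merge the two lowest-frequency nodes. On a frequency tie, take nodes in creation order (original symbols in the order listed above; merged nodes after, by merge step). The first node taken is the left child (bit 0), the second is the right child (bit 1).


Huffman tree construction:
Step 1: Merge C(1) + D(17) = 18
Step 2: Merge (C+D)(18) + H(26) = 44
Read each symbol's code off the tree from the root (left child = 0, right child = 1).

Codes:
  D: 01 (length 2)
  H: 1 (length 1)
  C: 00 (length 2)
Average code length: 62/44 = 1.4091 bits/symbol


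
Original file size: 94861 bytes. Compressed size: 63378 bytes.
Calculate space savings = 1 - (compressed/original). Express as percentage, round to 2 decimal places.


ratio = compressed/original = 63378/94861 = 0.668114
savings = 1 - ratio = 1 - 0.668114 = 0.331886
as a percentage: 0.331886 * 100 = 33.19%

Space savings = 1 - 63378/94861 = 33.19%


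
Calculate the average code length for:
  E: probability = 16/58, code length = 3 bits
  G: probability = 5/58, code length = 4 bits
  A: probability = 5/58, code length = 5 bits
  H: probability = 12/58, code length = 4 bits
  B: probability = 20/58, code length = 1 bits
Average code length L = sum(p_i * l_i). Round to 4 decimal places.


Weighted contributions p_i * l_i:
  E: (16/58) * 3 = 48/58
  G: (5/58) * 4 = 20/58
  A: (5/58) * 5 = 25/58
  H: (12/58) * 4 = 48/58
  B: (20/58) * 1 = 20/58
Sum = (48 + 20 + 25 + 48 + 20)/58 = 161/58

L = 161/58 = 2.7759 bits/symbol


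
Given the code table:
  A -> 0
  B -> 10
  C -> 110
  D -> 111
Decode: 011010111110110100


Decoding:
0 -> A
110 -> C
10 -> B
111 -> D
110 -> C
110 -> C
10 -> B
0 -> A


Result: ACBDCCBA


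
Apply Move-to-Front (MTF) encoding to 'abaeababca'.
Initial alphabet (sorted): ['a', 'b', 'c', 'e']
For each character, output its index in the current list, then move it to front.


MTF encoding:
'a': index 0 in ['a', 'b', 'c', 'e'] -> ['a', 'b', 'c', 'e']
'b': index 1 in ['a', 'b', 'c', 'e'] -> ['b', 'a', 'c', 'e']
'a': index 1 in ['b', 'a', 'c', 'e'] -> ['a', 'b', 'c', 'e']
'e': index 3 in ['a', 'b', 'c', 'e'] -> ['e', 'a', 'b', 'c']
'a': index 1 in ['e', 'a', 'b', 'c'] -> ['a', 'e', 'b', 'c']
'b': index 2 in ['a', 'e', 'b', 'c'] -> ['b', 'a', 'e', 'c']
'a': index 1 in ['b', 'a', 'e', 'c'] -> ['a', 'b', 'e', 'c']
'b': index 1 in ['a', 'b', 'e', 'c'] -> ['b', 'a', 'e', 'c']
'c': index 3 in ['b', 'a', 'e', 'c'] -> ['c', 'b', 'a', 'e']
'a': index 2 in ['c', 'b', 'a', 'e'] -> ['a', 'c', 'b', 'e']


Output: [0, 1, 1, 3, 1, 2, 1, 1, 3, 2]


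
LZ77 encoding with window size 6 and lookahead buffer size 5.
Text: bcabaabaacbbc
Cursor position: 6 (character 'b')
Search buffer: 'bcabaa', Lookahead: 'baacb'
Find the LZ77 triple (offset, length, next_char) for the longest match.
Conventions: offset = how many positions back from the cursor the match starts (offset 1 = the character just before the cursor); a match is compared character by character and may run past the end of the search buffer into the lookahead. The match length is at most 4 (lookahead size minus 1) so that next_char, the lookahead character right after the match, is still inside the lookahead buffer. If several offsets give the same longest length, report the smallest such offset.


Try each offset into the search buffer:
  offset=1 (pos 5, char 'a'): match length 0
  offset=2 (pos 4, char 'a'): match length 0
  offset=3 (pos 3, char 'b'): match length 3
  offset=4 (pos 2, char 'a'): match length 0
  offset=5 (pos 1, char 'c'): match length 0
  offset=6 (pos 0, char 'b'): match length 1
Longest match has length 3 at offset 3.
next_char = character at position 6 + 3 = 9 -> 'c'

Best match: offset=3, length=3 (matching 'baa' starting at position 3)
LZ77 triple: (3, 3, 'c')


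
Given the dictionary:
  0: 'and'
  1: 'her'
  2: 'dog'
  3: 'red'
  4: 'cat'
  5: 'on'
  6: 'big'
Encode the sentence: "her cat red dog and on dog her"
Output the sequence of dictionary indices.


Look up each word in the dictionary:
  'her' -> 1
  'cat' -> 4
  'red' -> 3
  'dog' -> 2
  'and' -> 0
  'on' -> 5
  'dog' -> 2
  'her' -> 1

Encoded: [1, 4, 3, 2, 0, 5, 2, 1]


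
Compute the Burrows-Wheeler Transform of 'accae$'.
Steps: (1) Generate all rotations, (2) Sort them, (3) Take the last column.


Rotations (sorted):
  0: $accae -> last char: e
  1: accae$ -> last char: $
  2: ae$acc -> last char: c
  3: cae$ac -> last char: c
  4: ccae$a -> last char: a
  5: e$acca -> last char: a


BWT = e$ccaa


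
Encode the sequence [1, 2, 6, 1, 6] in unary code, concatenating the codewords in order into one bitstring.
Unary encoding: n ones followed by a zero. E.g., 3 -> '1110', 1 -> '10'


Encode each number as n ones followed by a terminating 0:
  1 -> 10 (2 bits)
  2 -> 110 (3 bits)
  6 -> 1111110 (7 bits)
  1 -> 10 (2 bits)
  6 -> 1111110 (7 bits)
Total length = 2 + 3 + 7 + 2 + 7 = 21 bits.

Unary([1, 2, 6, 1, 6]) = 101101111110101111110 (21 bits)


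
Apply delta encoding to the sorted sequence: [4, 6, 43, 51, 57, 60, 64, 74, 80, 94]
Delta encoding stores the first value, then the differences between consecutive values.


First value: 4
Deltas:
  6 - 4 = 2
  43 - 6 = 37
  51 - 43 = 8
  57 - 51 = 6
  60 - 57 = 3
  64 - 60 = 4
  74 - 64 = 10
  80 - 74 = 6
  94 - 80 = 14


Delta encoded: [4, 2, 37, 8, 6, 3, 4, 10, 6, 14]


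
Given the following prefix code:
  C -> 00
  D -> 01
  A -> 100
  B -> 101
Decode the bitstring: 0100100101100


Decoding step by step:
Bits 01 -> D
Bits 00 -> C
Bits 100 -> A
Bits 101 -> B
Bits 100 -> A


Decoded message: DCABA


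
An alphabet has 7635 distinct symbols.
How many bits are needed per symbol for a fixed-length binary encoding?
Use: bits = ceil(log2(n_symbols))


log2(7635) = 12.8984
Bracket: 2^12 = 4096 < 7635 <= 2^13 = 8192
So ceil(log2(7635)) = 13

bits = ceil(log2(7635)) = ceil(12.8984) = 13 bits


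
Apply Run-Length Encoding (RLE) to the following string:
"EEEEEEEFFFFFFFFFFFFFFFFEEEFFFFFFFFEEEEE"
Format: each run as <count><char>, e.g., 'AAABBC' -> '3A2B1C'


Scanning runs left to right:
  i=0: run of 'E' x 7 -> '7E'
  i=7: run of 'F' x 16 -> '16F'
  i=23: run of 'E' x 3 -> '3E'
  i=26: run of 'F' x 8 -> '8F'
  i=34: run of 'E' x 5 -> '5E'

RLE = 7E16F3E8F5E


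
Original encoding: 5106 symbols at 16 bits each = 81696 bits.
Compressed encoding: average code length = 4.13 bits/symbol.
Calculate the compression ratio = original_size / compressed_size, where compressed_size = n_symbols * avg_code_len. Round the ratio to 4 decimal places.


original_size = n_symbols * orig_bits = 5106 * 16 = 81696 bits
compressed_size = n_symbols * avg_code_len = 5106 * 4.13 = 21087.78 bits
ratio = original_size / compressed_size = 81696 / 21087.78 = 3.8741

Compression ratio = 3.8741


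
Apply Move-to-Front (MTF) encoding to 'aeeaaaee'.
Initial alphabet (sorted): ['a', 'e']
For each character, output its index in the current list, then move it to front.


MTF encoding:
'a': index 0 in ['a', 'e'] -> ['a', 'e']
'e': index 1 in ['a', 'e'] -> ['e', 'a']
'e': index 0 in ['e', 'a'] -> ['e', 'a']
'a': index 1 in ['e', 'a'] -> ['a', 'e']
'a': index 0 in ['a', 'e'] -> ['a', 'e']
'a': index 0 in ['a', 'e'] -> ['a', 'e']
'e': index 1 in ['a', 'e'] -> ['e', 'a']
'e': index 0 in ['e', 'a'] -> ['e', 'a']


Output: [0, 1, 0, 1, 0, 0, 1, 0]


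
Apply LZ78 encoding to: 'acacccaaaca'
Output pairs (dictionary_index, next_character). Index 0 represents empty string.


LZ78 encoding steps:
Dictionary: {0: ''}
Step 1: w='' (idx 0), next='a' -> output (0, 'a'), add 'a' as idx 1
Step 2: w='' (idx 0), next='c' -> output (0, 'c'), add 'c' as idx 2
Step 3: w='a' (idx 1), next='c' -> output (1, 'c'), add 'ac' as idx 3
Step 4: w='c' (idx 2), next='c' -> output (2, 'c'), add 'cc' as idx 4
Step 5: w='a' (idx 1), next='a' -> output (1, 'a'), add 'aa' as idx 5
Step 6: w='ac' (idx 3), next='a' -> output (3, 'a'), add 'aca' as idx 6


Encoded: [(0, 'a'), (0, 'c'), (1, 'c'), (2, 'c'), (1, 'a'), (3, 'a')]


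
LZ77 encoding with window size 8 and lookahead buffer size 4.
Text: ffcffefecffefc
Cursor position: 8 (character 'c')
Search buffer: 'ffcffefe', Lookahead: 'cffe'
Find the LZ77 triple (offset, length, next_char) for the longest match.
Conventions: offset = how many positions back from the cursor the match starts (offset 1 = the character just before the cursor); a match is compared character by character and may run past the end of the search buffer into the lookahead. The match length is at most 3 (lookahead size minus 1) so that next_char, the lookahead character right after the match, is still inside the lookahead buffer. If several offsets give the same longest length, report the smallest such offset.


Try each offset into the search buffer:
  offset=1 (pos 7, char 'e'): match length 0
  offset=2 (pos 6, char 'f'): match length 0
  offset=3 (pos 5, char 'e'): match length 0
  offset=4 (pos 4, char 'f'): match length 0
  offset=5 (pos 3, char 'f'): match length 0
  offset=6 (pos 2, char 'c'): match length 3
  offset=7 (pos 1, char 'f'): match length 0
  offset=8 (pos 0, char 'f'): match length 0
Longest match has length 3 at offset 6.
next_char = character at position 8 + 3 = 11 -> 'e'

Best match: offset=6, length=3 (matching 'cff' starting at position 2)
LZ77 triple: (6, 3, 'e')


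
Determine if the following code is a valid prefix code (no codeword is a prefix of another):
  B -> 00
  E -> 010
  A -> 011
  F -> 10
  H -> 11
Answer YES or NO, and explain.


Checking each pair (does one codeword prefix another?):
  B='00' vs E='010': no prefix
  B='00' vs A='011': no prefix
  B='00' vs F='10': no prefix
  B='00' vs H='11': no prefix
  E='010' vs B='00': no prefix
  E='010' vs A='011': no prefix
  E='010' vs F='10': no prefix
  E='010' vs H='11': no prefix
  A='011' vs B='00': no prefix
  A='011' vs E='010': no prefix
  A='011' vs F='10': no prefix
  A='011' vs H='11': no prefix
  F='10' vs B='00': no prefix
  F='10' vs E='010': no prefix
  F='10' vs A='011': no prefix
  F='10' vs H='11': no prefix
  H='11' vs B='00': no prefix
  H='11' vs E='010': no prefix
  H='11' vs A='011': no prefix
  H='11' vs F='10': no prefix
No violation found over all pairs.

YES -- this is a valid prefix code. No codeword is a prefix of any other codeword.


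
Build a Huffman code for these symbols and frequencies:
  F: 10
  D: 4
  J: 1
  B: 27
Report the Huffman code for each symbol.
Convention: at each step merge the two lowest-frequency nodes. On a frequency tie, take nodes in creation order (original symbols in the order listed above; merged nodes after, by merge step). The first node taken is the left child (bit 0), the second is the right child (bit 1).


Huffman tree construction:
Step 1: Merge J(1) + D(4) = 5
Step 2: Merge (J+D)(5) + F(10) = 15
Step 3: Merge ((J+D)+F)(15) + B(27) = 42
Read each symbol's code off the tree from the root (left child = 0, right child = 1).

Codes:
  F: 01 (length 2)
  D: 001 (length 3)
  J: 000 (length 3)
  B: 1 (length 1)
Average code length: 62/42 = 1.4762 bits/symbol


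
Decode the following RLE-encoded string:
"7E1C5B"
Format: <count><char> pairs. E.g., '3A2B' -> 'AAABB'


Expanding each <count><char> pair:
  7E -> 'EEEEEEE'
  1C -> 'C'
  5B -> 'BBBBB'

Decoded = EEEEEEECBBBBB


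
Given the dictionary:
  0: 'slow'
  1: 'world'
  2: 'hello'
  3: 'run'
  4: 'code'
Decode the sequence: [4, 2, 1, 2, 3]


Look up each index in the dictionary:
  4 -> 'code'
  2 -> 'hello'
  1 -> 'world'
  2 -> 'hello'
  3 -> 'run'

Decoded: "code hello world hello run"


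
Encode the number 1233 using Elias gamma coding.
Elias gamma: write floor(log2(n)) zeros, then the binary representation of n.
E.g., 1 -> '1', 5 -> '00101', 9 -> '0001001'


num_bits = floor(log2(1233)) + 1 = 11
leading_zeros = num_bits - 1 = 10
binary(1233) = 10011010001

Elias gamma(1233) = '0000000000' + '10011010001' = 000000000010011010001 (21 bits)


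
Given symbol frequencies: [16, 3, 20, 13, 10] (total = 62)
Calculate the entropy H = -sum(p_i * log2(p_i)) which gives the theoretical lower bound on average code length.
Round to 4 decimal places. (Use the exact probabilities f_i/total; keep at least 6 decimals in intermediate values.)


Per-symbol terms -p_i * log2(p_i) with p_i = f_i/62:
  p = 16/62 = 0.258065: log2(p) = -1.954196, -p*log2(p) = 0.504309
  p = 3/62 = 0.048387: log2(p) = -4.369234, -p*log2(p) = 0.211415
  p = 20/62 = 0.322581: log2(p) = -1.632268, -p*log2(p) = 0.526538
  p = 13/62 = 0.209677: log2(p) = -2.253757, -p*log2(p) = 0.472562
  p = 10/62 = 0.161290: log2(p) = -2.632268, -p*log2(p) = 0.424559
H = 0.504309 + 0.211415 + 0.526538 + 0.472562 + 0.424559 = 2.139383

H = 2.1394 bits/symbol
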